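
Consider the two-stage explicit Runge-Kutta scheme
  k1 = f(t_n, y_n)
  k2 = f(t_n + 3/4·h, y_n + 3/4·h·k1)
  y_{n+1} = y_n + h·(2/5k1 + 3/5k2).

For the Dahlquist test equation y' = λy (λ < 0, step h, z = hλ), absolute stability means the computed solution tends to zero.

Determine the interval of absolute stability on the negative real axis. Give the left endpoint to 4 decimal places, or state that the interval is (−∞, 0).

(-2.2222, 0).

With y'=λy (z=hλ):
  k1=λy_n ⇒ h·k1=z·y_n;  k2=λ(1+3/4z)y_n ⇒ h·k2=z(1+3/4z)y_n
  y_{n+1}/y_n = 1 + 2/5z + 3/5z(1+3/4z) = 1 + z + 9/20z²
  R(z) = 1 + z + 9/20z².

Find x<0 with |R(x)|<1.
x=-1.74: |R|=0.6224
R=1: x+9/20x²=0 ⇒ x=−20/9=-2.2222; min R=1−1/(4·9/20)=0.4444>−1
Confirm numerically:
  x=-2.178: |R|=0.95666 <1
  x=-1.742: |R|=0.62355 <1
  x=-1.168: |R|=0.44590 <1
  x=-2.766: |R|=1.67684 >1
  x=-2.641: |R|=1.49770 >1
  x=-2.499: |R|=1.31125 >1
So |R|<1 on (-2.2222, 0).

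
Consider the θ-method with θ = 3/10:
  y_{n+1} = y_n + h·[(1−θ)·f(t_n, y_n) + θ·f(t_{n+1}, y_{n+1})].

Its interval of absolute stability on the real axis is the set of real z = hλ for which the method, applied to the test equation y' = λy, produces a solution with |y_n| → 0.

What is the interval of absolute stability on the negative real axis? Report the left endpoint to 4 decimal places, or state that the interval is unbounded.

Set f=λy, z=hλ:
  y_{n+1} = y_n + z·[7/10·y_n + 3/10·y_{n+1}] ⇒ (1 − 3/10z)y_{n+1} = (1 + 7/10z)y_n
  R(z) = (1 + 7/10z)/(1 − 3/10z).

Solve |R(x)|<1 on ℝ⁻.
x=-1.64: |R|=0.0992
R=−1: 1+7/10x = −1+3/10x ⇒ -2/5x=2 ⇒ x=2/(-2/5)=-5.0000
Confirm numerically:
  x=-4.935: |R|=0.98952 <1
  x=-2.915: |R|=0.55508 <1
  x=-2.551: |R|=0.44508 <1
  x=-2.035: |R|=0.26358 <1
  x=-5.384: |R|=1.05873 >1
  x=-5.180: |R|=1.02819 >1
Interval (-5.0000, 0).

(-5.0000, 0).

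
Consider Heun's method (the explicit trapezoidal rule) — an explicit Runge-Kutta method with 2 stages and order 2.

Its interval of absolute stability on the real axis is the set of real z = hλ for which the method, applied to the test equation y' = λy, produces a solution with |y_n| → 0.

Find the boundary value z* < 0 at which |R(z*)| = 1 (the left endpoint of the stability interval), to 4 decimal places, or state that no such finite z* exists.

On y'=λy, z=hλ:
  order 2, 2-stage ⇒ R(z)=1+z+z^2/2
  (e.g. R(-0.33)=0.72445, |R|=0.72445)

Solve |R(x)|<1 on ℝ⁻.
x=-0.33: |R|=0.7245
|R(-2.1)|=1.1050 |R(-1)|=0.5000 |R(-0.76)|=0.5288
Bisect:
  x_lo=-2.4377 |R|=1.5334  x_hi=-0.3371 |R|=0.7197
  mid=-1.38741 |R|=0.57504 →hi
  mid=-1.91253 |R|=0.91636 →hi
  mid=-2.17510 |R|=1.19043 →lo
  mid=-2.04382 |R|=1.04478 →lo
  mid=-1.97818 |R|=0.97841 →hi
  mid=-2.01100 |R|=1.01106 →lo
  mid=-1.99459 |R|=0.99460 →hi
  mid=-2.00279 |R|=1.00279 →lo
  ...
  [-2.00010,-1.99997] ⇒ x*=-2.0000
Interval (-2.0000, 0).

left endpoint -2.0000.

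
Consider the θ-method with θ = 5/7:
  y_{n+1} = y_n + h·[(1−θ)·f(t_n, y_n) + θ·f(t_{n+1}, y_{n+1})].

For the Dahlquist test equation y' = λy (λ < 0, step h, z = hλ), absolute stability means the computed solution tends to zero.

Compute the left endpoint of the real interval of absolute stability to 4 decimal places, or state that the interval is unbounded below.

Test eqn y'=λy, z=hλ:
  y_{n+1} = y_n + z·[2/7·y_n + 5/7·y_{n+1}] ⇒ (1 − 5/7z)y_{n+1} = (1 + 2/7z)y_n
  R(z) = (1 + 2/7z)/(1 − 5/7z).

Boundary: |R(x)|=1, x<0.
x=-0.84: |R|=0.4750
x=-2: |R|=0.1765
x=-10: |R|=0.2281
x=-100: |R|=0.3807
θ=5/7≥1/2 ⇒ |1+2/7x|<|1−5/7x| ∀x<0 ⇒ interval (−∞,0).

interval (−∞, 0).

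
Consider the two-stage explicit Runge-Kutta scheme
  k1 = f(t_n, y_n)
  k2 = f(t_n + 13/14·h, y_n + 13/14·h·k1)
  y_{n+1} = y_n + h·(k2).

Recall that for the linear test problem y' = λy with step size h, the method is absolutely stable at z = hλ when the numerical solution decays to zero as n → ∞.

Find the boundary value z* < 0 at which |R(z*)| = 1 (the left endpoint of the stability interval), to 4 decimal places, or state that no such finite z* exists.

Test eqn y'=λy, z=hλ:
  k1=λy_n ⇒ h·k1=z·y_n;  k2=λ(1+13/14z)y_n ⇒ h·k2=z(1+13/14z)y_n
  y_{n+1}/y_n = 1 + z(1+13/14z) = 1 + z + 13/14z²
  Hence R(z) = 1 + z + 13/14z².

Solve |R(x)|<1 on ℝ⁻.
x=-0.51: |R|=0.7315
R=1: x+13/14x²=0 ⇒ x=−14/13=-1.0769; min R=1−1/(4·13/14)=0.7308>−1
Confirm numerically:
  x=-0.456: |R|=0.73708 <1
  x=-0.455: |R|=0.73724 <1
  x=-1.520: |R|=1.62537 >1
  x=-1.303: |R|=1.27354 >1
  x=-1.260: |R|=1.21420 >1
So |R|<1 on (-1.0769, 0).

z* = -1.0769.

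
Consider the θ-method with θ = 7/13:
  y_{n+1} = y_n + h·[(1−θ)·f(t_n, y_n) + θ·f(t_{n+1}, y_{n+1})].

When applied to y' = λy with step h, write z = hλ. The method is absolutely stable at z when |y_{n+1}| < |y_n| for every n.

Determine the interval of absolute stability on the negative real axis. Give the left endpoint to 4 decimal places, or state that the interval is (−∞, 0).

Set f=λy, z=hλ:
  y_{n+1} = y_n + z·[6/13·y_n + 7/13·y_{n+1}] ⇒ (1 − 7/13z)y_{n+1} = (1 + 6/13z)y_n
  so R(z) = (1 + 6/13z)/(1 − 7/13z).

Solve |R(x)|<1 on ℝ⁻.
x=-0.89: |R|=0.3983
x=-2: |R|=0.0370
x=-10: |R|=0.5663
x=-100: |R|=0.8233
θ=7/13≥1/2 ⇒ |1+6/13x|<|1−7/13x| ∀x<0 ⇒ stable on all of ℝ⁻.

(−∞, 0) — no finite endpoint.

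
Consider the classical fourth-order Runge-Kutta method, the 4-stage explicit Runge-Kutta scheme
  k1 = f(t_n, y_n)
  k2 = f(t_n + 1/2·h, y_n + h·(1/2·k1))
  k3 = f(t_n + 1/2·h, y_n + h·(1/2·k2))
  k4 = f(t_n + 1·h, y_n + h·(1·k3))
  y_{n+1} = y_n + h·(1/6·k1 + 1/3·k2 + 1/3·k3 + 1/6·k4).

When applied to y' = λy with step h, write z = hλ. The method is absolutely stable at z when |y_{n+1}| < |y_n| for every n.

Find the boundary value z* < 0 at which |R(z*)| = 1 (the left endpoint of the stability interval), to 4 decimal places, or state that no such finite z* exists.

Set f=λy, z=hλ:
  order 4, 4-stage ⇒ R(z)=1+z+z^2/2+z^3/6+z^4/24
  (e.g. R(-1.68)=0.27284, |R|=0.27284)

Boundary: |R(x)|=1, x<0.
x=-1.68: |R|=0.2728
|R(-3.15)|=1.7043 |R(-2.58)|=0.7321 |R(-2.56)|=0.7102
Bisect:
  x_lo=-3.1213 |R|=1.6367  x_hi=-0.0903 |R|=0.9136
  mid=-1.60583 |R|=0.27043 →hi
  mid=-2.36359 |R|=0.52937 →hi
  mid=-2.74247 |R|=0.93733 →hi
  mid=-2.93191 |R|=1.24450 →lo
  mid=-2.83719 |R|=1.08110 →lo
  mid=-2.78983 |R|=1.00686 →lo
  mid=-2.76615 |R|=0.97151 →hi
  mid=-2.77799 |R|=0.98904 →hi
  mid=-2.78391 |R|=0.99791 →hi
  mid=-2.78687 |R|=1.00237 →lo
  ...
  [-2.78539,-2.78520] ⇒ x*=-2.7853
So |R|<1 on (-2.7853, 0).

z* = -2.7853.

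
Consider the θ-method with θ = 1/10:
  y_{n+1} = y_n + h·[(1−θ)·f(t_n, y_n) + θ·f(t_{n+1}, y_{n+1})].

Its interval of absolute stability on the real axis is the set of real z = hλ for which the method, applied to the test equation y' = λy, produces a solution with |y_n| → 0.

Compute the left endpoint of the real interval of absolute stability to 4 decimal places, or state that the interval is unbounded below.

left endpoint -2.5000.

Set f=λy, z=hλ:
  y_{n+1} = y_n + z·[9/10·y_n + 1/10·y_{n+1}] ⇒ (1 − 1/10z)y_{n+1} = (1 + 9/10z)y_n
  R(z) = (1 + 9/10z)/(1 − 1/10z).

Need |R(x)|<1, x<0.
x=-1.77: |R|=0.5038
R=−1: 1+9/10x = −1+1/10x ⇒ -4/5x=2 ⇒ x=2/(-4/5)=-2.5000
Confirm numerically:
  x=-2.448: |R|=0.96658 <1
  x=-1.819: |R|=0.53905 <1
  x=-1.678: |R|=0.43689 <1
  x=-1.327: |R|=0.17154 <1
  x=-3.041: |R|=1.33188 >1
  x=-2.745: |R|=1.15379 >1
So |R|<1 on (-2.5000, 0).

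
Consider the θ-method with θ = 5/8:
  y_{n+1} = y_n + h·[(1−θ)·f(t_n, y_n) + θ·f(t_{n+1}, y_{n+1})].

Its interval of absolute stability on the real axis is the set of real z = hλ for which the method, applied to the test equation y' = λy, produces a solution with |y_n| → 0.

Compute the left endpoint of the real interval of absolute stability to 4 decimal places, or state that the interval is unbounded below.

interval (−∞, 0).

Set f=λy, z=hλ:
  y_{n+1} = y_n + z·[3/8·y_n + 5/8·y_{n+1}] ⇒ (1 − 5/8z)y_{n+1} = (1 + 3/8z)y_n
  ⇒ R(z) = (1 + 3/8z)/(1 − 5/8z).

Find x<0 with |R(x)|<1.
x=-0.64: |R|=0.5429
x=-2: |R|=0.1111
x=-10: |R|=0.3793
x=-100: |R|=0.5748
θ=5/8≥1/2 ⇒ |1+3/8x|<|1−5/8x| ∀x<0 ⇒ stable on all of ℝ⁻.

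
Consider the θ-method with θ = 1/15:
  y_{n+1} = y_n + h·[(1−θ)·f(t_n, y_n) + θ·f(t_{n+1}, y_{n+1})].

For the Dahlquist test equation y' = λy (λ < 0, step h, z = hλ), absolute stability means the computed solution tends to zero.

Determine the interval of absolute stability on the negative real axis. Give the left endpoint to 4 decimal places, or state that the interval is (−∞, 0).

On y'=λy, z=hλ:
  y_{n+1} = y_n + z·[14/15·y_n + 1/15·y_{n+1}] ⇒ (1 − 1/15z)y_{n+1} = (1 + 14/15z)y_n
  so R(z) = (1 + 14/15z)/(1 − 1/15z).

Boundary: |R(x)|=1, x<0.
x=-0.47: |R|=0.5443
R=−1: 1+14/15x = −1+1/15x ⇒ -13/15x=2 ⇒ x=2/(-13/15)=-2.3077
Confirm numerically:
  x=-2.245: |R|=0.95274 <1
  x=-2.163: |R|=0.89040 <1
  x=-0.964: |R|=0.09421 <1
  x=-2.637: |R|=1.24273 >1
  x=-2.477: |R|=1.12594 >1
  x=-2.373: |R|=1.04887 >1
Interval (-2.3077, 0).

(-2.3077, 0).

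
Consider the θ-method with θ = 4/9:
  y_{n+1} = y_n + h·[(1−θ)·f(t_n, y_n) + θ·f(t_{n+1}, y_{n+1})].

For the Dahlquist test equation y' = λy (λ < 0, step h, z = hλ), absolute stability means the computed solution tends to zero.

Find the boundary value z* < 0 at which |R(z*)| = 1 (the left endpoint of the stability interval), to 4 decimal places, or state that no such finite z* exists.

With y'=λy (z=hλ):
  y_{n+1} = y_n + z·[5/9·y_n + 4/9·y_{n+1}] ⇒ (1 − 4/9z)y_{n+1} = (1 + 5/9z)y_n
  ⇒ R(z) = (1 + 5/9z)/(1 − 4/9z).

Find x<0 with |R(x)|<1.
x=-1.01: |R|=0.3029
R=−1: 1+5/9x = −1+4/9x ⇒ -1/9x=2 ⇒ x=2/(-1/9)=-18.0000
Confirm numerically:
  x=-14.254: |R|=0.94326 <1
  x=-11.521: |R|=0.88238 <1
  x=-10.156: |R|=0.84193 <1
  x=-7.283: |R|=0.71895 <1
  x=-18.379: |R|=1.00459 >1
  x=-18.259: |R|=1.00316 >1
  x=-18.121: |R|=1.00148 >1
Stable set (-18.0000, 0).

left endpoint -18.0000.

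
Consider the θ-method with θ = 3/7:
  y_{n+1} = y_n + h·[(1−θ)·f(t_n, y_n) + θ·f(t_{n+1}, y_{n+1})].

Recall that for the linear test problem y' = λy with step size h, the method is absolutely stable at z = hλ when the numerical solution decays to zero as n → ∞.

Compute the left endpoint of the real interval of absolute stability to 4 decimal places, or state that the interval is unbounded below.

On y'=λy, z=hλ:
  y_{n+1} = y_n + z·[4/7·y_n + 3/7·y_{n+1}] ⇒ (1 − 3/7z)y_{n+1} = (1 + 4/7z)y_n
  Hence R(z) = (1 + 4/7z)/(1 − 3/7z).

Find x<0 with |R(x)|<1.
x=-1.37: |R|=0.1368
R=−1: 1+4/7x = −1+3/7x ⇒ -1/7x=2 ⇒ x=2/(-1/7)=-14.0000
Confirm numerically:
  x=-13.557: |R|=0.99071 <1
  x=-12.253: |R|=0.96008 <1
  x=-10.455: |R|=0.90760 <1
  x=-9.439: |R|=0.87086 <1
  x=-14.346: |R|=1.00691 >1
  x=-14.324: |R|=1.00648 >1
  x=-14.316: |R|=1.00633 >1
Interval (-14.0000, 0).

left endpoint -14.0000.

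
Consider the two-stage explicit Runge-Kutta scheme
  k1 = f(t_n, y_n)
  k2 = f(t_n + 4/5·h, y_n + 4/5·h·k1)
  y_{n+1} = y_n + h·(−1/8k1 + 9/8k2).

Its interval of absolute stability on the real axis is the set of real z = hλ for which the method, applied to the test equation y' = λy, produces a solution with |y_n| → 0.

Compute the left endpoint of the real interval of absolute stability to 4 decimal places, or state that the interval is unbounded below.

z* = -1.1111.

Set f=λy, z=hλ:
  k1=λy_n ⇒ h·k1=z·y_n;  k2=λ(1+4/5z)y_n ⇒ h·k2=z(1+4/5z)y_n
  y_{n+1}/y_n = 1 − 1/8z + 9/8z(1+4/5z) = 1 + z + 9/10z²
  Hence R(z) = 1 + z + 9/10z².

Find x<0 with |R(x)|<1.
x=-1.09: |R|=0.9793
R=1: x+9/10x²=0 ⇒ x=−10/9=-1.1111; min R=1−1/(4·9/10)=0.7222>−1
Confirm numerically:
  x=-1.032: |R|=0.92652 <1
  x=-0.980: |R|=0.88436 <1
  x=-0.742: |R|=0.75351 <1
  x=-0.584: |R|=0.72295 <1
  x=-1.507: |R|=1.53694 >1
  x=-1.466: |R|=1.46824 >1
So |R|<1 on (-1.1111, 0).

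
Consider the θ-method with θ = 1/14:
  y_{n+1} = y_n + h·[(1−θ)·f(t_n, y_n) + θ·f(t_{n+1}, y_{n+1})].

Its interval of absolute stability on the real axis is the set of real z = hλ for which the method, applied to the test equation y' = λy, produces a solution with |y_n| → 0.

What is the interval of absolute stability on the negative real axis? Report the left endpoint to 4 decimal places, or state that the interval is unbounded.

(-2.3333, 0).

With y'=λy (z=hλ):
  y_{n+1} = y_n + z·[13/14·y_n + 1/14·y_{n+1}] ⇒ (1 − 1/14z)y_{n+1} = (1 + 13/14z)y_n
  ⇒ R(z) = (1 + 13/14z)/(1 − 1/14z).

Find x<0 with |R(x)|<1.
x=-1.66: |R|=0.4840
R=−1: 1+13/14x = −1+1/14x ⇒ -6/7x=2 ⇒ x=2/(-6/7)=-2.3333
Confirm numerically:
  x=-1.833: |R|=0.62079 <1
  x=-1.691: |R|=0.50876 <1
  x=-1.122: |R|=0.03875 <1
  x=-1.012: |R|=0.05622 <1
  x=-2.665: |R|=1.23882 >1
  x=-2.377: |R|=1.03200 >1
Interval (-2.3333, 0).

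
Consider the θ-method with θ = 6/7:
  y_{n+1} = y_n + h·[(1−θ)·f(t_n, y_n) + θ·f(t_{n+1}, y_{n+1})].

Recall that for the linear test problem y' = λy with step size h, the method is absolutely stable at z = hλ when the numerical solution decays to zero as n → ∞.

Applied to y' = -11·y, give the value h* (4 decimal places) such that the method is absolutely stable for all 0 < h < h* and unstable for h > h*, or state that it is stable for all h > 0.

interval (−∞, 0). Any h>0 works for λ=-11.

On y'=λy, z=hλ:
  y_{n+1} = y_n + z·[1/7·y_n + 6/7·y_{n+1}] ⇒ (1 − 6/7z)y_{n+1} = (1 + 1/7z)y_n
  so R(z) = (1 + 1/7z)/(1 − 6/7z).

Boundary: |R(x)|=1, x<0.
x=-1.13: |R|=0.4260
x=-2: |R|=0.2632
x=-10: |R|=0.0448
x=-100: |R|=0.1532
θ=6/7≥1/2 ⇒ |1+1/7x|<|1−6/7x| ∀x<0 ⇒ unbounded interval.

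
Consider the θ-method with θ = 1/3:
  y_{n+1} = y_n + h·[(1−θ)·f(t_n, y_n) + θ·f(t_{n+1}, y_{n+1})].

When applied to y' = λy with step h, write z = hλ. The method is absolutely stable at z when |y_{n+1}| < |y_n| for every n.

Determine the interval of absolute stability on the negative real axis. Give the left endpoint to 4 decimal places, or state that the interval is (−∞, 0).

(-6.0000, 0).

Test eqn y'=λy, z=hλ:
  y_{n+1} = y_n + z·[2/3·y_n + 1/3·y_{n+1}] ⇒ (1 − 1/3z)y_{n+1} = (1 + 2/3z)y_n
  Hence R(z) = (1 + 2/3z)/(1 − 1/3z).

Solve |R(x)|<1 on ℝ⁻.
x=-0.87: |R|=0.3256
R=−1: 1+2/3x = −1+1/3x ⇒ -1/3x=2 ⇒ x=2/(-1/3)=-6.0000
Confirm numerically:
  x=-4.232: |R|=0.75553 <1
  x=-3.235: |R|=0.55654 <1
  x=-3.067: |R|=0.51657 <1
  x=-6.289: |R|=1.03111 >1
  x=-6.104: |R|=1.01142 >1
Stable set (-6.0000, 0).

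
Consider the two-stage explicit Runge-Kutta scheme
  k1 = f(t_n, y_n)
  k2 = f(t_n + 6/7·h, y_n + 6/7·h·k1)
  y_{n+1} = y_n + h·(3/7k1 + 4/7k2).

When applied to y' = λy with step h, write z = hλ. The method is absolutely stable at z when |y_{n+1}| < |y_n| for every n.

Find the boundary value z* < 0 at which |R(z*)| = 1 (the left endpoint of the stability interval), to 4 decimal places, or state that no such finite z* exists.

z* = -2.0417.

Test eqn y'=λy, z=hλ:
  k1=λy_n ⇒ h·k1=z·y_n;  k2=λ(1+6/7z)y_n ⇒ h·k2=z(1+6/7z)y_n
  y_{n+1}/y_n = 1 + 3/7z + 4/7z(1+6/7z) = 1 + z + 24/49z²
  so R(z) = 1 + z + 24/49z².

Solve |R(x)|<1 on ℝ⁻.
x=-0.46: |R|=0.6436
R=1: x+24/49x²=0 ⇒ x=−49/24=-2.0417; min R=1−1/(4·24/49)=0.4896>−1
Confirm numerically:
  x=-1.729: |R|=0.73522 <1
  x=-1.719: |R|=0.72833 <1
  x=-1.684: |R|=0.70499 <1
  x=-1.363: |R|=0.54693 <1
  x=-2.351: |R|=1.35620 >1
  x=-2.204: |R|=1.17524 >1
Stable set (-2.0417, 0).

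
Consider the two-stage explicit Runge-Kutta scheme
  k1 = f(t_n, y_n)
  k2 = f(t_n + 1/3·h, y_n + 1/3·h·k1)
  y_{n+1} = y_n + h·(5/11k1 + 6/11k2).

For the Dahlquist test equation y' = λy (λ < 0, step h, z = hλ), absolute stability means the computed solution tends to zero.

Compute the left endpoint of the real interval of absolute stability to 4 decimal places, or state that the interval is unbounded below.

With y'=λy (z=hλ):
  k1=λy_n ⇒ h·k1=z·y_n;  k2=λ(1+1/3z)y_n ⇒ h·k2=z(1+1/3z)y_n
  y_{n+1}/y_n = 1 + 5/11z + 6/11z(1+1/3z) = 1 + z + 2/11z²
  ⇒ R(z) = 1 + z + 2/11z².

Solve |R(x)|<1 on ℝ⁻.
x=-0.36: |R|=0.6636
R=1: x+2/11x²=0 ⇒ x=−11/2=-5.5000; min R=1−1/(4·2/11)=-0.3750>−1
Confirm numerically:
  x=-5.258: |R|=0.76865 <1
  x=-5.018: |R|=0.56024 <1
  x=-3.078: |R|=0.35544 <1
  x=-2.451: |R|=0.35875 <1
  x=-5.876: |R|=1.40170 >1
  x=-5.787: |R|=1.30198 >1
  x=-5.628: |R|=1.13098 >1
So |R|<1 on (-5.5000, 0).

z* = -5.5000.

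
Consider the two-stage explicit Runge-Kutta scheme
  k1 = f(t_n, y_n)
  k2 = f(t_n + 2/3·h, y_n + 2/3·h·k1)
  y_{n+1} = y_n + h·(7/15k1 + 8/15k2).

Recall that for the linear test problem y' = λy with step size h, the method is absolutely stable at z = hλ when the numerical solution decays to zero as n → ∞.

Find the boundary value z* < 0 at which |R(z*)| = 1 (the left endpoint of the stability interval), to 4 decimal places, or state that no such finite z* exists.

z* = -2.8125.

Test eqn y'=λy, z=hλ:
  k1=λy_n ⇒ h·k1=z·y_n;  k2=λ(1+2/3z)y_n ⇒ h·k2=z(1+2/3z)y_n
  y_{n+1}/y_n = 1 + 7/15z + 8/15z(1+2/3z) = 1 + z + 16/45z²
  ⇒ R(z) = 1 + z + 16/45z².

Find x<0 with |R(x)|<1.
x=-0.63: |R|=0.5111
R=1: x+16/45x²=0 ⇒ x=−45/16=-2.8125; min R=1−1/(4·16/45)=0.2969>−1
Confirm numerically:
  x=-2.652: |R|=0.84866 <1
  x=-2.364: |R|=0.62302 <1
  x=-1.263: |R|=0.30417 <1
  x=-3.167: |R|=1.39918 >1
  x=-3.094: |R|=1.30968 >1
  x=-2.877: |R|=1.06598 >1
Interval (-2.8125, 0).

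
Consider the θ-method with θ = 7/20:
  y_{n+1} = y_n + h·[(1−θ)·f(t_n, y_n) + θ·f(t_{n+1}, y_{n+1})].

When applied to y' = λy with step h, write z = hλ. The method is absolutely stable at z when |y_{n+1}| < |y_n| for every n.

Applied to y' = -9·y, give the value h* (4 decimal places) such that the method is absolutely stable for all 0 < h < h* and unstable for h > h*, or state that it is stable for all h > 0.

(-6.6667,0); λ=-9 ⇒ h* = (20/3)/9 = 0.7407.

Test eqn y'=λy, z=hλ:
  y_{n+1} = y_n + z·[13/20·y_n + 7/20·y_{n+1}] ⇒ (1 − 7/20z)y_{n+1} = (1 + 13/20z)y_n
  R(z) = (1 + 13/20z)/(1 − 7/20z).

Boundary: |R(x)|=1, x<0.
x=-0.51: |R|=0.5672
R=−1: 1+13/20x = −1+7/20x ⇒ -3/10x=2 ⇒ x=2/(-3/10)=-6.6667
Confirm numerically:
  x=-6.012: |R|=0.93673 <1
  x=-3.683: |R|=0.60896 <1
  x=-3.517: |R|=0.57646 <1
  x=-2.857: |R|=0.42854 <1
  x=-7.080: |R|=1.03565 >1
  x=-6.878: |R|=1.01861 >1
Interval (-6.6667, 0).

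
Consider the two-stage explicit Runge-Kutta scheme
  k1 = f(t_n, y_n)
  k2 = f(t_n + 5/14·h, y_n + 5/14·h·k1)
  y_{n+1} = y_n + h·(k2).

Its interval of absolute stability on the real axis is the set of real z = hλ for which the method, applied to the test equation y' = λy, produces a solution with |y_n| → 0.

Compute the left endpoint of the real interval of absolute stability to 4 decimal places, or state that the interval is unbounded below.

z* = -2.8000.

Set f=λy, z=hλ:
  k1=λy_n ⇒ h·k1=z·y_n;  k2=λ(1+5/14z)y_n ⇒ h·k2=z(1+5/14z)y_n
  y_{n+1}/y_n = 1 + z(1+5/14z) = 1 + z + 5/14z²
  R(z) = 1 + z + 5/14z².

Need |R(x)|<1, x<0.
x=-0.87: |R|=0.4003
R=1: x+5/14x²=0 ⇒ x=−14/5=-2.8000; min R=1−1/(4·5/14)=0.3000>−1
Confirm numerically:
  x=-2.104: |R|=0.47701 <1
  x=-1.704: |R|=0.33301 <1
  x=-1.577: |R|=0.31119 <1
  x=-1.474: |R|=0.30196 <1
  x=-3.153: |R|=1.39750 >1
  x=-3.102: |R|=1.33457 >1
  x=-3.048: |R|=1.26997 >1
Stable set (-2.8000, 0).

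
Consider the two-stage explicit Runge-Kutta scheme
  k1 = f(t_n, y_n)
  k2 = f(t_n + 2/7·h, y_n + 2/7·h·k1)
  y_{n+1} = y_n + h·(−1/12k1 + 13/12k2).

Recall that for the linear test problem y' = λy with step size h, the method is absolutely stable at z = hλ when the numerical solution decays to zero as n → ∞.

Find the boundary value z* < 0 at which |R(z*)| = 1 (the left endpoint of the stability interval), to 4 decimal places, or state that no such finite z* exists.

On y'=λy, z=hλ:
  k1=λy_n ⇒ h·k1=z·y_n;  k2=λ(1+2/7z)y_n ⇒ h·k2=z(1+2/7z)y_n
  y_{n+1}/y_n = 1 − 1/12z + 13/12z(1+2/7z) = 1 + z + 13/42z²
  so R(z) = 1 + z + 13/42z².

Find x<0 with |R(x)|<1.
x=-1.11: |R|=0.2714
R=1: x+13/42x²=0 ⇒ x=−42/13=-3.2308; min R=1−1/(4·13/42)=0.1923>−1
Confirm numerically:
  x=-2.609: |R|=0.49789 <1
  x=-2.353: |R|=0.36071 <1
  x=-2.008: |R|=0.24002 <1
  x=-3.762: |R|=1.61858 >1
  x=-3.697: |R|=1.53351 >1
  x=-3.287: |R|=1.05721 >1
Stable set (-3.2308, 0).

z* = -3.2308.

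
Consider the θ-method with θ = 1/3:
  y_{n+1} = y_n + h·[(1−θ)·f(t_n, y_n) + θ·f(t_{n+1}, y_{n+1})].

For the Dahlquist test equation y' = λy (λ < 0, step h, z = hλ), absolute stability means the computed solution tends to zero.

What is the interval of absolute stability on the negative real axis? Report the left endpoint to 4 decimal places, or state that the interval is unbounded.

With y'=λy (z=hλ):
  y_{n+1} = y_n + z·[2/3·y_n + 1/3·y_{n+1}] ⇒ (1 − 1/3z)y_{n+1} = (1 + 2/3z)y_n
  Hence R(z) = (1 + 2/3z)/(1 − 1/3z).

Need |R(x)|<1, x<0.
x=-0.94: |R|=0.2843
R=−1: 1+2/3x = −1+1/3x ⇒ -1/3x=2 ⇒ x=2/(-1/3)=-6.0000
Confirm numerically:
  x=-5.812: |R|=0.97867 <1
  x=-4.449: |R|=0.79178 <1
  x=-3.499: |R|=0.61517 <1
  x=-2.527: |R|=0.37163 <1
  x=-6.484: |R|=1.05103 >1
  x=-6.325: |R|=1.03485 >1
  x=-6.097: |R|=1.01066 >1
Interval (-6.0000, 0).

(-6.0000, 0).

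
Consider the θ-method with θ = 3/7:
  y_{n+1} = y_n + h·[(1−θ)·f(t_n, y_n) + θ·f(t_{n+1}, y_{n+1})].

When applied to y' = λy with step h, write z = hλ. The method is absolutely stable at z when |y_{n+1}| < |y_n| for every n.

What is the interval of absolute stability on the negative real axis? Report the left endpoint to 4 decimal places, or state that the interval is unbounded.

Test eqn y'=λy, z=hλ:
  y_{n+1} = y_n + z·[4/7·y_n + 3/7·y_{n+1}] ⇒ (1 − 3/7z)y_{n+1} = (1 + 4/7z)y_n
  so R(z) = (1 + 4/7z)/(1 − 3/7z).

Find x<0 with |R(x)|<1.
x=-0.45: |R|=0.6228
R=−1: 1+4/7x = −1+3/7x ⇒ -1/7x=2 ⇒ x=2/(-1/7)=-14.0000
Confirm numerically:
  x=-12.346: |R|=0.96244 <1
  x=-7.519: |R|=0.78073 <1
  x=-6.311: |R|=0.70351 <1
  x=-14.190: |R|=1.00383 >1
  x=-14.128: |R|=1.00259 >1
  x=-14.061: |R|=1.00124 >1
So |R|<1 on (-14.0000, 0).

z∈(-14.0000,0).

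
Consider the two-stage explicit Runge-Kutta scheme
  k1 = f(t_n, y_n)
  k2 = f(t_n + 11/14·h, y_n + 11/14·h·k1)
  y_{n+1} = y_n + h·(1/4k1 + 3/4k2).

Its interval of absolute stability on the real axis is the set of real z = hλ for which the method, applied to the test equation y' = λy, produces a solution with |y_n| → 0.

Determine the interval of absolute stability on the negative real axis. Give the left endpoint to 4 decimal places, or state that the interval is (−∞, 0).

z∈(-1.6970,0).

Test eqn y'=λy, z=hλ:
  k1=λy_n ⇒ h·k1=z·y_n;  k2=λ(1+11/14z)y_n ⇒ h·k2=z(1+11/14z)y_n
  y_{n+1}/y_n = 1 + 1/4z + 3/4z(1+11/14z) = 1 + z + 33/56z²
  Hence R(z) = 1 + z + 33/56z².

Boundary: |R(x)|=1, x<0.
x=-0.32: |R|=0.7403
R=1: x+33/56x²=0 ⇒ x=−56/33=-1.6970; min R=1−1/(4·33/56)=0.5758>−1
Confirm numerically:
  x=-1.604: |R|=0.91212 <1
  x=-0.967: |R|=0.58403 <1
  x=-0.854: |R|=0.57578 <1
  x=-2.154: |R|=1.58012 >1
  x=-1.785: |R|=1.09260 >1
Stable set (-1.6970, 0).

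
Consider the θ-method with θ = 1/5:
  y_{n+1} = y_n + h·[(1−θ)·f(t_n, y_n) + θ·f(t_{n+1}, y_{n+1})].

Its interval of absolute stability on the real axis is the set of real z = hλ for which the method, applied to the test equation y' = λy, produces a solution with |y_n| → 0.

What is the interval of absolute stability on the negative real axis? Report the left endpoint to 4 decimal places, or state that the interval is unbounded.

z∈(-3.3333,0).

Test eqn y'=λy, z=hλ:
  y_{n+1} = y_n + z·[4/5·y_n + 1/5·y_{n+1}] ⇒ (1 − 1/5z)y_{n+1} = (1 + 4/5z)y_n
  Hence R(z) = (1 + 4/5z)/(1 − 1/5z).

Find x<0 with |R(x)|<1.
x=-1.2: |R|=0.0323
R=−1: 1+4/5x = −1+1/5x ⇒ -3/5x=2 ⇒ x=2/(-3/5)=-3.3333
Confirm numerically:
  x=-2.823: |R|=0.80430 <1
  x=-2.165: |R|=0.51082 <1
  x=-1.984: |R|=0.42039 <1
  x=-1.905: |R|=0.37944 <1
  x=-3.876: |R|=1.18342 >1
  x=-3.748: |R|=1.14220 >1
Interval (-3.3333, 0).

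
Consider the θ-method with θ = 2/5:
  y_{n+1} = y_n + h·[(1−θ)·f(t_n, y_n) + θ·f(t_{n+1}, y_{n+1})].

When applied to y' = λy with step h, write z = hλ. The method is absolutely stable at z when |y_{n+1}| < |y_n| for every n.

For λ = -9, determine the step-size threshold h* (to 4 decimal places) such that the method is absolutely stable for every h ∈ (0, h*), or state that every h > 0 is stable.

Set f=λy, z=hλ:
  y_{n+1} = y_n + z·[3/5·y_n + 2/5·y_{n+1}] ⇒ (1 − 2/5z)y_{n+1} = (1 + 3/5z)y_n
  R(z) = (1 + 3/5z)/(1 − 2/5z).

Need |R(x)|<1, x<0.
x=-0.63: |R|=0.4968
R=−1: 1+3/5x = −1+2/5x ⇒ -1/5x=2 ⇒ x=2/(-1/5)=-10.0000
Confirm numerically:
  x=-9.645: |R|=0.98538 <1
  x=-7.128: |R|=0.85085 <1
  x=-5.701: |R|=0.73790 <1
  x=-4.175: |R|=0.56367 <1
  x=-10.544: |R|=1.02085 >1
  x=-10.523: |R|=1.02008 >1
  x=-10.497: |R|=1.01912 >1
Interval (-10.0000, 0).

(-10.0000,0); λ=-9 ⇒ h* = (10)/9 = 1.1111.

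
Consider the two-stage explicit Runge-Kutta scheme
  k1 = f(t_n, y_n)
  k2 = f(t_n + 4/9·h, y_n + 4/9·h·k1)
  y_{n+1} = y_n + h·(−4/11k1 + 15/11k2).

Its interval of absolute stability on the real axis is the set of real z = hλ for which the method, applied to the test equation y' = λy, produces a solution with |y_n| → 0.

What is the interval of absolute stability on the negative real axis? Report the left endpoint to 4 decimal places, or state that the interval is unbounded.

z∈(-1.6500,0).

Test eqn y'=λy, z=hλ:
  k1=λy_n ⇒ h·k1=z·y_n;  k2=λ(1+4/9z)y_n ⇒ h·k2=z(1+4/9z)y_n
  y_{n+1}/y_n = 1 − 4/11z + 15/11z(1+4/9z) = 1 + z + 20/33z²
  so R(z) = 1 + z + 20/33z².

Solve |R(x)|<1 on ℝ⁻.
x=-0.73: |R|=0.5930
R=1: x+20/33x²=0 ⇒ x=−33/20=-1.6500; min R=1−1/(4·20/33)=0.5875>−1
Confirm numerically:
  x=-1.574: |R|=0.92750 <1
  x=-1.263: |R|=0.70377 <1
  x=-0.849: |R|=0.58785 <1
  x=-2.118: |R|=1.60074 >1
  x=-2.117: |R|=1.59918 >1
  x=-2.061: |R|=1.51338 >1
Stable set (-1.6500, 0).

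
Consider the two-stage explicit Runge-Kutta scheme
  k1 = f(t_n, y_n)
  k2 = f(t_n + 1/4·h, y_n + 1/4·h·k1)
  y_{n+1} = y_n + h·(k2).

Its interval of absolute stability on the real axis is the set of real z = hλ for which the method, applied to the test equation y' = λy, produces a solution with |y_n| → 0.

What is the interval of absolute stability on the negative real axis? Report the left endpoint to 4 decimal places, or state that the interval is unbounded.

Set f=λy, z=hλ:
  k1=λy_n ⇒ h·k1=z·y_n;  k2=λ(1+1/4z)y_n ⇒ h·k2=z(1+1/4z)y_n
  y_{n+1}/y_n = 1 + z(1+1/4z) = 1 + z + 1/4z²
  Hence R(z) = 1 + z + 1/4z².

Need |R(x)|<1, x<0.
x=-1.27: |R|=0.1332
R=1: x+1/4x²=0 ⇒ x=−4=-4.0000; min R=1−1/(4·1/4)=0.0000>−1
Confirm numerically:
  x=-2.205: |R|=0.01051 <1
  x=-2.190: |R|=0.00902 <1
  x=-1.904: |R|=0.00230 <1
  x=-4.099: |R|=1.10145 >1
  x=-4.089: |R|=1.09098 >1
Interval (-4.0000, 0).

z∈(-4.0000,0).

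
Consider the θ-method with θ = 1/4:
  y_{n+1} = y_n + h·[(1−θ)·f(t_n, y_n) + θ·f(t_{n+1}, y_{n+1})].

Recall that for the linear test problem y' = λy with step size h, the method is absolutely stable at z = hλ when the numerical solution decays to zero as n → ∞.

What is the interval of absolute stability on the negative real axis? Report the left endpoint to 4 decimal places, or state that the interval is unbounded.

(-4.0000, 0).

With y'=λy (z=hλ):
  y_{n+1} = y_n + z·[3/4·y_n + 1/4·y_{n+1}] ⇒ (1 − 1/4z)y_{n+1} = (1 + 3/4z)y_n
  Hence R(z) = (1 + 3/4z)/(1 − 1/4z).

Need |R(x)|<1, x<0.
x=-1.5: |R|=0.0909
R=−1: 1+3/4x = −1+1/4x ⇒ -1/2x=2 ⇒ x=2/(-1/2)=-4.0000
Confirm numerically:
  x=-3.189: |R|=0.77438 <1
  x=-2.536: |R|=0.55202 <1
  x=-2.161: |R|=0.40302 <1
  x=-2.153: |R|=0.39964 <1
  x=-4.441: |R|=1.10449 >1
  x=-4.359: |R|=1.08590 >1
  x=-4.064: |R|=1.01587 >1
Interval (-4.0000, 0).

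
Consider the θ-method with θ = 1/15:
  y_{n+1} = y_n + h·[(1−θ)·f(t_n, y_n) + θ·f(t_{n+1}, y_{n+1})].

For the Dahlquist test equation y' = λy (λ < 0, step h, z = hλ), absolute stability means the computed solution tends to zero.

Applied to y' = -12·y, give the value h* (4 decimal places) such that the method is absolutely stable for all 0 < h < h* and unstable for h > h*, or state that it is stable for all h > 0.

With y'=λy (z=hλ):
  y_{n+1} = y_n + z·[14/15·y_n + 1/15·y_{n+1}] ⇒ (1 − 1/15z)y_{n+1} = (1 + 14/15z)y_n
  ⇒ R(z) = (1 + 14/15z)/(1 − 1/15z).

Solve |R(x)|<1 on ℝ⁻.
x=-1.42: |R|=0.2972
R=−1: 1+14/15x = −1+1/15x ⇒ -13/15x=2 ⇒ x=2/(-13/15)=-2.3077
Confirm numerically:
  x=-2.213: |R|=0.92848 <1
  x=-1.702: |R|=0.52856 <1
  x=-1.615: |R|=0.45802 <1
  x=-1.327: |R|=0.21915 <1
  x=-2.774: |R|=1.34106 >1
  x=-2.550: |R|=1.17949 >1
Interval (-2.3077, 0).

(-2.3077,0); λ=-12 ⇒ h* = (30/13)/12 = 0.1923.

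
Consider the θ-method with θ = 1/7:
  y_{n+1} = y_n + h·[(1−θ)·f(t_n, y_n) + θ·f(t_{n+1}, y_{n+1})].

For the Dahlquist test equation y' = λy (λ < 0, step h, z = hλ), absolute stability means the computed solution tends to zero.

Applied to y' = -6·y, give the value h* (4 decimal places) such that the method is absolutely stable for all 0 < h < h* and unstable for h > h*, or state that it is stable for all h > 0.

Test eqn y'=λy, z=hλ:
  y_{n+1} = y_n + z·[6/7·y_n + 1/7·y_{n+1}] ⇒ (1 − 1/7z)y_{n+1} = (1 + 6/7z)y_n
  ⇒ R(z) = (1 + 6/7z)/(1 − 1/7z).

Boundary: |R(x)|=1, x<0.
x=-0.65: |R|=0.4052
R=−1: 1+6/7x = −1+1/7x ⇒ -5/7x=2 ⇒ x=2/(-5/7)=-2.8000
Confirm numerically:
  x=-2.310: |R|=0.73684 <1
  x=-1.725: |R|=0.38395 <1
  x=-1.623: |R|=0.31752 <1
  x=-1.219: |R|=0.03820 <1
  x=-3.337: |R|=1.25975 >1
  x=-3.245: |R|=1.21718 >1
  x=-2.829: |R|=1.01475 >1
So |R|<1 on (-2.8000, 0).

(-2.8000,0); λ=-6 ⇒ h* = (14/5)/6 = 0.4667.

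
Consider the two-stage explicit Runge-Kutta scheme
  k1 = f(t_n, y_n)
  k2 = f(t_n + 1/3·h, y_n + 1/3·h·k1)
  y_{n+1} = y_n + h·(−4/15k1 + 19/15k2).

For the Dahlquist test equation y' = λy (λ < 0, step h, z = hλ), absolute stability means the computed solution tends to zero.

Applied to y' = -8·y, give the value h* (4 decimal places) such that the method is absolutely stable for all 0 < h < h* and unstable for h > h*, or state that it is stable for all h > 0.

(-2.3684,0); λ=-8 ⇒ h* = (45/19)/8 = 0.2961.

Set f=λy, z=hλ:
  k1=λy_n ⇒ h·k1=z·y_n;  k2=λ(1+1/3z)y_n ⇒ h·k2=z(1+1/3z)y_n
  y_{n+1}/y_n = 1 − 4/15z + 19/15z(1+1/3z) = 1 + z + 19/45z²
  ⇒ R(z) = 1 + z + 19/45z².

Need |R(x)|<1, x<0.
x=-0.9: |R|=0.4420
R=1: x+19/45x²=0 ⇒ x=−45/19=-2.3684; min R=1−1/(4·19/45)=0.4079>−1
Confirm numerically:
  x=-2.345: |R|=0.97681 <1
  x=-1.674: |R|=0.50918 <1
  x=-1.526: |R|=0.45722 <1
  x=-2.667: |R|=1.33622 >1
  x=-2.595: |R|=1.24826 >1
Stable set (-2.3684, 0).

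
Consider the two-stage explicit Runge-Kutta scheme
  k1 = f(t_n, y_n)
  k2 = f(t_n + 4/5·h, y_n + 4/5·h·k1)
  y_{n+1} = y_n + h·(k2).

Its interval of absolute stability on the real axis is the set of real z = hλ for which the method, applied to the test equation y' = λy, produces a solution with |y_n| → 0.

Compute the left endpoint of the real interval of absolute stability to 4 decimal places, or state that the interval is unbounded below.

z* = -1.2500.

On y'=λy, z=hλ:
  k1=λy_n ⇒ h·k1=z·y_n;  k2=λ(1+4/5z)y_n ⇒ h·k2=z(1+4/5z)y_n
  y_{n+1}/y_n = 1 + z(1+4/5z) = 1 + z + 4/5z²
  R(z) = 1 + z + 4/5z².

Boundary: |R(x)|=1, x<0.
x=-0.85: |R|=0.7280
R=1: x+4/5x²=0 ⇒ x=−5/4=-1.2500; min R=1−1/(4·4/5)=0.6875>−1
Confirm numerically:
  x=-1.133: |R|=0.89395 <1
  x=-0.795: |R|=0.71062 <1
  x=-0.613: |R|=0.68762 <1
  x=-0.513: |R|=0.69754 <1
  x=-1.848: |R|=1.88408 >1
  x=-1.609: |R|=1.46210 >1
So |R|<1 on (-1.2500, 0).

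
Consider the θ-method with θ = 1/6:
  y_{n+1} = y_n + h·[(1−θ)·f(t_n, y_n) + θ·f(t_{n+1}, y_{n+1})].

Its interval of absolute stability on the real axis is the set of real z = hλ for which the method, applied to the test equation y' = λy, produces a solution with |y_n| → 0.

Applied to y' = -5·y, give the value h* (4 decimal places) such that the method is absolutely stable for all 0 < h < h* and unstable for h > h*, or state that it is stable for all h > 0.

Test eqn y'=λy, z=hλ:
  y_{n+1} = y_n + z·[5/6·y_n + 1/6·y_{n+1}] ⇒ (1 − 1/6z)y_{n+1} = (1 + 5/6z)y_n
  Hence R(z) = (1 + 5/6z)/(1 − 1/6z).

Solve |R(x)|<1 on ℝ⁻.
x=-1.2: |R|=0.0000
R=−1: 1+5/6x = −1+1/6x ⇒ -2/3x=2 ⇒ x=2/(-2/3)=-3.0000
Confirm numerically:
  x=-2.950: |R|=0.97765 <1
  x=-2.122: |R|=0.56759 <1
  x=-1.829: |R|=0.40171 <1
  x=-1.274: |R|=0.05087 <1
  x=-3.560: |R|=1.23431 >1
  x=-3.377: |R|=1.16082 >1
  x=-3.323: |R|=1.13858 >1
Stable set (-3.0000, 0).

(-3.0000,0); λ=-5 ⇒ h* = (3)/5 = 0.6000.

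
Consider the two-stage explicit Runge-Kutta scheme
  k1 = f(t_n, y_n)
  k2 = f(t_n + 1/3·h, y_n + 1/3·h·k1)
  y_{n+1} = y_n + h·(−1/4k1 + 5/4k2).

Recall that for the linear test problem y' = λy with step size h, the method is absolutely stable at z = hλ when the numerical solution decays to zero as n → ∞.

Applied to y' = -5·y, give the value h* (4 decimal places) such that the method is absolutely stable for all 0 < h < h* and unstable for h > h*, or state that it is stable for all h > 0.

(-2.4000,0); λ=-5 ⇒ h* = (12/5)/5 = 0.4800.

Set f=λy, z=hλ:
  k1=λy_n ⇒ h·k1=z·y_n;  k2=λ(1+1/3z)y_n ⇒ h·k2=z(1+1/3z)y_n
  y_{n+1}/y_n = 1 − 1/4z + 5/4z(1+1/3z) = 1 + z + 5/12z²
  so R(z) = 1 + z + 5/12z².

Find x<0 with |R(x)|<1.
x=-1.8: |R|=0.5500
R=1: x+5/12x²=0 ⇒ x=−12/5=-2.4000; min R=1−1/(4·5/12)=0.4000>−1
Confirm numerically:
  x=-2.141: |R|=0.76895 <1
  x=-1.664: |R|=0.48971 <1
  x=-1.209: |R|=0.40003 <1
  x=-2.618: |R|=1.23780 >1
  x=-2.480: |R|=1.08267 >1
Interval (-2.4000, 0).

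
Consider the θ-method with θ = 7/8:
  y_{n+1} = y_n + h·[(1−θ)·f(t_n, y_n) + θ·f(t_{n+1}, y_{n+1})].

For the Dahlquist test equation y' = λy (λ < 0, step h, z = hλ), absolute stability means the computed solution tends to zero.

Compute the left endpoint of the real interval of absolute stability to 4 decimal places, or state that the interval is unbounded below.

(−∞, 0) — no finite endpoint.

Test eqn y'=λy, z=hλ:
  y_{n+1} = y_n + z·[1/8·y_n + 7/8·y_{n+1}] ⇒ (1 − 7/8z)y_{n+1} = (1 + 1/8z)y_n
  so R(z) = (1 + 1/8z)/(1 − 7/8z).

Need |R(x)|<1, x<0.
x=-1.14: |R|=0.4293
x=-2: |R|=0.2727
x=-10: |R|=0.0256
x=-100: |R|=0.1299
θ=7/8≥1/2 ⇒ |1+1/8x|<|1−7/8x| ∀x<0 ⇒ stable on all of ℝ⁻.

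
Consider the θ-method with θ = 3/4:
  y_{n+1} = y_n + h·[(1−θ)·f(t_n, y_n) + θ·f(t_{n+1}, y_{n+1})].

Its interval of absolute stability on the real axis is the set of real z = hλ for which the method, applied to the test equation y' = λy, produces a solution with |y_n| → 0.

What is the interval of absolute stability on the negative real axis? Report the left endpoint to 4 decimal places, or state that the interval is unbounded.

(−∞, 0) — no finite endpoint.

Set f=λy, z=hλ:
  y_{n+1} = y_n + z·[1/4·y_n + 3/4·y_{n+1}] ⇒ (1 − 3/4z)y_{n+1} = (1 + 1/4z)y_n
  so R(z) = (1 + 1/4z)/(1 − 3/4z).

Solve |R(x)|<1 on ℝ⁻.
x=-1.07: |R|=0.4064
x=-2: |R|=0.2000
x=-10: |R|=0.1765
x=-100: |R|=0.3158
θ=3/4≥1/2 ⇒ |1+1/4x|<|1−3/4x| ∀x<0 ⇒ interval (−∞,0).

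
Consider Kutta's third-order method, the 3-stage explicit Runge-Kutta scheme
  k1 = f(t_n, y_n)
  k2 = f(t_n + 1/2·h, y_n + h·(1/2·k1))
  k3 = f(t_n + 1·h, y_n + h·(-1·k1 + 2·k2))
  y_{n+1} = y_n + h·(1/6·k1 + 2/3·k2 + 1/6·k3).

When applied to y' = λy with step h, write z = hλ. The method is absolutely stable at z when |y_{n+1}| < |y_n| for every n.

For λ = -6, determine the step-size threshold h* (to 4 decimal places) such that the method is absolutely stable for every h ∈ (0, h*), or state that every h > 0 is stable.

(-2.5127,0); λ=-6 ⇒ h* = 0.4188.

Set f=λy, z=hλ:
  order 3, 3-stage ⇒ R(z)=1+z+z^2/2+z^3/6
  (e.g. R(-1.53)=0.04352, |R|=0.04352)

Solve |R(x)|<1 on ℝ⁻.
x=-1.53: |R|=0.0435
|R(-2.29)|=0.6694 |R(-1.73)|=0.0965 |R(-0.98)|=0.3433
Bisect:
  x_lo=-3.3730 |R|=3.0802  x_hi=-0.3454 |R|=0.7074
  mid=-1.85921 |R|=0.20199 →hi
  mid=-2.61610 |R|=1.17819 →lo
  mid=-2.23765 |R|=0.60146 →hi
  mid=-2.42687 |R|=0.86428 →hi
  mid=-2.52149 |R|=1.01443 →lo
  mid=-2.47418 |R|=0.93771 →hi
  mid=-2.49783 |R|=0.97565 →hi
  mid=-2.50966 |R|=0.99493 →hi
  mid=-2.51557 |R|=1.00465 →lo
  mid=-2.51262 |R|=0.99979 →hi
  ...
  [-2.51280,-2.51262] ⇒ x*=-2.5127
Stable set (-2.5127, 0).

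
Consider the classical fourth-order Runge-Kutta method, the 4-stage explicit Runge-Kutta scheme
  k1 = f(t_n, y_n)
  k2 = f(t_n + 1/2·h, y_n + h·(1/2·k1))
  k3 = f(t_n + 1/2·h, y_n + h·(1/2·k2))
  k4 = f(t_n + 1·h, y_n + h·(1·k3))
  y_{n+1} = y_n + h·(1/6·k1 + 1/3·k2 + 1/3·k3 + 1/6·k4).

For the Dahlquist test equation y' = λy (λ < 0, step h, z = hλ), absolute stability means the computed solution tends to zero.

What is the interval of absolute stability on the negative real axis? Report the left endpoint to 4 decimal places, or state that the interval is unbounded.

z∈(-2.7853,0).

Test eqn y'=λy, z=hλ:
  order 4, 4-stage ⇒ R(z)=1+z+z^2/2+z^3/6+z^4/24
  (e.g. R(-0.35)=0.70473, |R|=0.70473)

Find x<0 with |R(x)|<1.
x=-0.35: |R|=0.7047
|R(-2.88)|=1.1524 |R(-1)|=0.3750 |R(-0.72)|=0.4882
Bisect:
  x_lo=-3.1577 |R|=1.7227  x_hi=-0.2071 |R|=0.8130
  mid=-1.68236 |R|=0.27298 →hi
  mid=-2.42001 |R|=0.57518 →hi
  mid=-2.78883 |R|=1.00535 →lo
  mid=-2.60442 |R|=0.75983 →hi
  mid=-2.69662 |R|=0.87434 →hi
  mid=-2.74273 |R|=0.93770 →hi
  mid=-2.76578 |R|=0.97097 →hi
  mid=-2.77730 |R|=0.98802 →hi
  ...
  [-2.78541,-2.78523] ⇒ x*=-2.7853
Stable set (-2.7853, 0).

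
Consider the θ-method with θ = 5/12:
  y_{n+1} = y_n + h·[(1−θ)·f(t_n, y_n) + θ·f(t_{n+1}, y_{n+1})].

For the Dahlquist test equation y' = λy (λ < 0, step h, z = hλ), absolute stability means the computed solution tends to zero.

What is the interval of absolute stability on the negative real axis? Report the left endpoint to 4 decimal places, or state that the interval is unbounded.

With y'=λy (z=hλ):
  y_{n+1} = y_n + z·[7/12·y_n + 5/12·y_{n+1}] ⇒ (1 − 5/12z)y_{n+1} = (1 + 7/12z)y_n
  R(z) = (1 + 7/12z)/(1 − 5/12z).

Boundary: |R(x)|=1, x<0.
x=-0.44: |R|=0.6282
R=−1: 1+7/12x = −1+5/12x ⇒ -1/6x=2 ⇒ x=2/(-1/6)=-12.0000
Confirm numerically:
  x=-11.114: |R|=0.97378 <1
  x=-10.322: |R|=0.94724 <1
  x=-9.107: |R|=0.89944 <1
  x=-5.348: |R|=0.65658 <1
  x=-12.317: |R|=1.00862 >1
  x=-12.217: |R|=1.00594 >1
Stable set (-12.0000, 0).

(-12.0000, 0).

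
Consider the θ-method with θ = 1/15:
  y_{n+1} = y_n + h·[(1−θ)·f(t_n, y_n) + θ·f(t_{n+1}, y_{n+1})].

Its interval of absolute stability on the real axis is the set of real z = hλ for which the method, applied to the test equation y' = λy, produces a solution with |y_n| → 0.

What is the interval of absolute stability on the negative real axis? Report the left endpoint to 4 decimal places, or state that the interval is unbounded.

z∈(-2.3077,0).

Set f=λy, z=hλ:
  y_{n+1} = y_n + z·[14/15·y_n + 1/15·y_{n+1}] ⇒ (1 − 1/15z)y_{n+1} = (1 + 14/15z)y_n
  so R(z) = (1 + 14/15z)/(1 − 1/15z).

Boundary: |R(x)|=1, x<0.
x=-1.2: |R|=0.1111
R=−1: 1+14/15x = −1+1/15x ⇒ -13/15x=2 ⇒ x=2/(-13/15)=-2.3077
Confirm numerically:
  x=-2.117: |R|=0.85517 <1
  x=-1.434: |R|=0.30887 <1
  x=-1.270: |R|=0.17087 <1
  x=-2.877: |R|=1.41400 >1
  x=-2.787: |R|=1.35031 >1
So |R|<1 on (-2.3077, 0).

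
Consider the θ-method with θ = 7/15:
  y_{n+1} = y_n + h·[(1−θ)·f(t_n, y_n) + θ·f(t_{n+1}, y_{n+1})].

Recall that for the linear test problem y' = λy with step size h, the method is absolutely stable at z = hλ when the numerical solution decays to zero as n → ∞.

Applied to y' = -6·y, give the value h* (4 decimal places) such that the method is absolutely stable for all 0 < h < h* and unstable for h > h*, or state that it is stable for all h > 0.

(-30.0000,0); λ=-6 ⇒ h* = (30)/6 = 5.0000.

Set f=λy, z=hλ:
  y_{n+1} = y_n + z·[8/15·y_n + 7/15·y_{n+1}] ⇒ (1 − 7/15z)y_{n+1} = (1 + 8/15z)y_n
  Hence R(z) = (1 + 8/15z)/(1 − 7/15z).

Solve |R(x)|<1 on ℝ⁻.
x=-1.56: |R|=0.0972
R=−1: 1+8/15x = −1+7/15x ⇒ -1/15x=2 ⇒ x=2/(-1/15)=-30.0000
Confirm numerically:
  x=-29.742: |R|=0.99884 <1
  x=-26.163: |R|=0.98064 <1
  x=-19.478: |R|=0.93048 <1
  x=-12.643: |R|=0.83230 <1
  x=-30.398: |R|=1.00175 >1
  x=-30.303: |R|=1.00133 >1
So |R|<1 on (-30.0000, 0).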